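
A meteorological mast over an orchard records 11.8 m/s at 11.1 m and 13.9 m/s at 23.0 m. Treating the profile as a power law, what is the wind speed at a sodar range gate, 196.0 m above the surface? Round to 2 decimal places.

22.50 m/s

First find α: α = ln(V₂/V₁)/ln(z₂/z₁) = ln(13.9/11.8)/ln(23.0/11.1) = 0.16379/0.72855 = 0.2248
Extrapolate from 23.0 m to 196.0 m: V₃ = 13.9 × (196.0/23.0)^0.2248 = 13.9 × 1.6188 = 22.5015 m/s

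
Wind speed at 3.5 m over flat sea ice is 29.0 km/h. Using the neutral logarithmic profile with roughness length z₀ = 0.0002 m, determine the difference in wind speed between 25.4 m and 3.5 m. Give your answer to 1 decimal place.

Log law: V₂ = V₁ · ln(z₂/z₀)/ln(z₁/z₀) = 29.0 × 11.7519/9.7700 = 34.8831 km/h
ΔV = 34.8831 − 29.0 = 5.8831 km/h

5.9 km/h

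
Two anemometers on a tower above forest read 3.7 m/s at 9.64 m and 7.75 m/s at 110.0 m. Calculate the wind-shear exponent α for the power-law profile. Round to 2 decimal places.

α ≈ 0.30

Power law: V₂/V₁ = (z₂/z₁)^α ⇒ α = ln(V₂/V₁) / ln(z₂/z₁)
α = ln(7.75/3.7) / ln(110.0/9.64) = ln(2.0946) / ln(11.4108)
  = 0.73936 / 2.43456 = 0.30369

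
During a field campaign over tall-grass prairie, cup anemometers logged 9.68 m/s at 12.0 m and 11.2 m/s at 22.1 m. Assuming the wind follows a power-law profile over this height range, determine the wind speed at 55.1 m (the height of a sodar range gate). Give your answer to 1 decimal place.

13.9 m/s

First find α: α = ln(V₂/V₁)/ln(z₂/z₁) = ln(11.2/9.68)/ln(22.1/12.0) = 0.14585/0.61067 = 0.2388
Extrapolate from 22.1 m to 55.1 m: V₃ = 11.2 × (55.1/22.1)^0.2388 = 11.2 × 1.2438 = 13.9309 m/s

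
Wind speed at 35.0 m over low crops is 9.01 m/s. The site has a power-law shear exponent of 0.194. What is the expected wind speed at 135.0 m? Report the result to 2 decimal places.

Power-law profile: V₂ = V₁ · (z₂/z₁)^α
V₂ = 9.01 × (135.0/35.0)^0.194 = 9.01 × (3.8571)^0.194
    = 9.01 × 1.2994 = 11.7074 m/s

11.71 m/s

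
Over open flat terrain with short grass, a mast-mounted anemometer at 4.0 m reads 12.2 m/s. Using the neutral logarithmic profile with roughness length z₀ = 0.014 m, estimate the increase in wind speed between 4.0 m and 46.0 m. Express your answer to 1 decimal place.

Log law: V₂ = V₁ · ln(z₂/z₀)/ln(z₁/z₀) = 12.2 × 8.0973/5.6550 = 17.4691 m/s
ΔV = 17.4691 − 12.2 = 5.2691 m/s

5.3 m/s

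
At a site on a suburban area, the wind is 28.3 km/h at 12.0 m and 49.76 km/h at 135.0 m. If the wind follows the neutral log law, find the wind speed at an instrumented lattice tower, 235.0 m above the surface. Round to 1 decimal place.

Log law: V ∝ ln(z/z₀). From the pair, with r = V₁/V₂ = 0.56873,
ln z₀ = (ln z₁ − r·ln z₂)/(1 − r) = (2.4849 − 0.56873×4.9053)/0.43127 = -0.7069 → z₀ = 0.4932 m
V₃ = V₁ · ln(z₃/z₀)/ln(z₁/z₀) = 28.3 × 6.1665/3.1918 = 54.6748 km/h

54.7 km/h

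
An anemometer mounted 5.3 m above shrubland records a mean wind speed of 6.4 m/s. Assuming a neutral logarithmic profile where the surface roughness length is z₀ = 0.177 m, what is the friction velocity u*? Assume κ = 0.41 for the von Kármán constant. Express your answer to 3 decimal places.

u* ≈ 0.772 m/s

Log law: V(z) = (u*/κ) · ln(z/z₀) ⇒ u* = κ · V / ln(z/z₀)
u* = 0.41 × 6.4 / ln(5.3/0.177) = 0.41 × 6.4 / 3.3993
   = 2.6240 / 3.3993 = 0.7719 m/s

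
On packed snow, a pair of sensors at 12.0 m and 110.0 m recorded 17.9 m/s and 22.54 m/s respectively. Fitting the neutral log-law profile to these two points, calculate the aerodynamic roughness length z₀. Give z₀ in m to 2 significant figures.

Log law: V(z) ∝ ln(z/z₀). With r = V₁/V₂ = 17.9/22.54 = 0.79414,
r · ln(z₂/z₀) = ln(z₁/z₀) ⇒ ln z₀ = (ln z₁ − r·ln z₂)/(1 − r)
ln z₀ = (2.48491 − 0.79414×4.70048) / 0.20586 = -6.0622
z₀ = exp(-6.0622) = 0.002329 m

z₀ ≈ 0.0023 m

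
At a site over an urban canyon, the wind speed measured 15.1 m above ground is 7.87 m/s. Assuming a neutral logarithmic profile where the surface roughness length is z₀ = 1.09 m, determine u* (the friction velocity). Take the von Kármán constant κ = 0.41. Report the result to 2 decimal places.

u* ≈ 1.23 m/s

Log law: V(z) = (u*/κ) · ln(z/z₀) ⇒ u* = κ · V / ln(z/z₀)
u* = 0.41 × 7.87 / ln(15.1/1.09) = 0.41 × 7.87 / 2.6285
   = 3.2267 / 2.6285 = 1.2276 m/s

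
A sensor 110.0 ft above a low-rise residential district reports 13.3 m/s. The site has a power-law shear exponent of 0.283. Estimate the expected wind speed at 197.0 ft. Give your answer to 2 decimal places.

15.68 m/s

Power-law profile: V₂ = V₁ · (z₂/z₁)^α
V₂ = 13.3 × (197.0/110.0)^0.283 = 13.3 × (1.7909)^0.283
    = 13.3 × 1.1793 = 15.6845 m/s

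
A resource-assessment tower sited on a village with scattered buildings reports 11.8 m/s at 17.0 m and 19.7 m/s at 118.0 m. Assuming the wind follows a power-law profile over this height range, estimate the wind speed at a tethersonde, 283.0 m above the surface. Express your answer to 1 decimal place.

24.8 m/s

First find α: α = ln(V₂/V₁)/ln(z₂/z₁) = ln(19.7/11.8)/ln(118.0/17.0) = 0.51252/1.93747 = 0.2645
Extrapolate from 118.0 m to 283.0 m: V₃ = 19.7 × (283.0/118.0)^0.2645 = 19.7 × 1.2604 = 24.8292 m/s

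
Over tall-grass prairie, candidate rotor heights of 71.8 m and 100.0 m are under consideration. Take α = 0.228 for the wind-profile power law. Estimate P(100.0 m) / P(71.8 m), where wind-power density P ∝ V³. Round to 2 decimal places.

Speed ratio: V_B/V_A = (z_B/z_A)^α = (100.0/71.8)^0.228 = (1.3928)^0.228 = 1.07846
Power-density ratio: P_B/P_A = (V_B/V_A)³ = (1.07846)³ = 1.25433

1.25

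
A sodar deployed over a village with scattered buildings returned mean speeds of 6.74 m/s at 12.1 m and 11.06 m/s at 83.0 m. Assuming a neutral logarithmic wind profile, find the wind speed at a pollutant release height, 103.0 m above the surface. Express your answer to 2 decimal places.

Log law: V ∝ ln(z/z₀). From the pair, with r = V₁/V₂ = 0.60940,
ln z₀ = (ln z₁ − r·ln z₂)/(1 − r) = (2.4932 − 0.60940×4.4188)/0.39060 = -0.5111 → z₀ = 0.5998 m
V₃ = V₁ · ln(z₃/z₀)/ln(z₁/z₀) = 6.74 × 5.1459/3.0043 = 11.5443 m/s

11.54 m/s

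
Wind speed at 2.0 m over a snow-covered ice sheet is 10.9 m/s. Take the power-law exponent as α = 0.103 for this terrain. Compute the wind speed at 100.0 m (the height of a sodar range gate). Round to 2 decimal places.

16.31 m/s

Power-law profile: V₂ = V₁ · (z₂/z₁)^α
V₂ = 10.9 × (100.0/2.0)^0.103 = 10.9 × (50.0000)^0.103
    = 10.9 × 1.4962 = 16.3087 m/s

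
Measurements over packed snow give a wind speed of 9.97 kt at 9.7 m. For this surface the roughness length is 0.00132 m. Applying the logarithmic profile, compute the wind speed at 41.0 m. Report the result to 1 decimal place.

11.6 kt

Log law: V(z) ∝ ln(z/z₀), so V₂/V₁ = ln(z₂/z₀) / ln(z₁/z₀).
ln(41.0/0.00132) = 10.3437, ln(9.7/0.00132) = 8.9022
V₂ = 9.97 × 10.3437/8.9022 = 9.97 × 1.1619 = 11.5843 kt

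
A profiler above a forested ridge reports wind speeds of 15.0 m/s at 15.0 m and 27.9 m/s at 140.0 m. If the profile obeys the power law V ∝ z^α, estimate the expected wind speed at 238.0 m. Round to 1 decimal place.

32.3 m/s

First find α: α = ln(V₂/V₁)/ln(z₂/z₁) = ln(27.9/15.0)/ln(140.0/15.0) = 0.62058/2.23359 = 0.2778
Extrapolate from 140.0 m to 238.0 m: V₃ = 27.9 × (238.0/140.0)^0.2778 = 27.9 × 1.1589 = 32.3319 m/s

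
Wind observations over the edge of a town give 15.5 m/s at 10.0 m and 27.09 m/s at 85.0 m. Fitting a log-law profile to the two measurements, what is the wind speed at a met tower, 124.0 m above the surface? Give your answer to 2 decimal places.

29.14 m/s

Log law: V ∝ ln(z/z₀). From the pair, with r = V₁/V₂ = 0.57217,
ln z₀ = (ln z₁ − r·ln z₂)/(1 − r) = (2.3026 − 0.57217×4.4427)/0.42783 = -0.5595 → z₀ = 0.5715 m
V₃ = V₁ · ln(z₃/z₀)/ln(z₁/z₀) = 15.5 × 5.3797/2.8620 = 29.1351 m/s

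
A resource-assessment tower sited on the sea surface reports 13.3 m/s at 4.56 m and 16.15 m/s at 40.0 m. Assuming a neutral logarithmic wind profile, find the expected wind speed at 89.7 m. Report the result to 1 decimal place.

17.2 m/s

Log law: V ∝ ln(z/z₀). From the pair, with r = V₁/V₂ = 0.82353,
ln z₀ = (ln z₁ − r·ln z₂)/(1 − r) = (1.5173 − 0.82353×3.6889)/0.17647 = -8.6166 → z₀ = 0.0001811 m
V₃ = V₁ · ln(z₃/z₀)/ln(z₁/z₀) = 13.3 × 13.1131/10.1339 = 17.2099 m/s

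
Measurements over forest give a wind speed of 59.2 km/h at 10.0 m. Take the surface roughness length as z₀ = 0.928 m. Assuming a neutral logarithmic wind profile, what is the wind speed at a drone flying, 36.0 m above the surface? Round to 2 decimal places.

Log law: V(z) ∝ ln(z/z₀), so V₂/V₁ = ln(z₂/z₀) / ln(z₁/z₀).
ln(36.0/0.928) = 3.6582, ln(10.0/0.928) = 2.3773
V₂ = 59.2 × 3.6582/2.3773 = 59.2 × 1.5388 = 91.0980 km/h

91.10 km/h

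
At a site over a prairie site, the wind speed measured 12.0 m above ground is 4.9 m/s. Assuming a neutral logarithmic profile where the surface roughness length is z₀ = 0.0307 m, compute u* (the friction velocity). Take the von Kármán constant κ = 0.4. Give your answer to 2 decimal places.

u* ≈ 0.33 m/s

Log law: V(z) = (u*/κ) · ln(z/z₀) ⇒ u* = κ · V / ln(z/z₀)
u* = 0.4 × 4.9 / ln(12.0/0.0307) = 0.4 × 4.9 / 5.9684
   = 1.9600 / 5.9684 = 0.3284 m/s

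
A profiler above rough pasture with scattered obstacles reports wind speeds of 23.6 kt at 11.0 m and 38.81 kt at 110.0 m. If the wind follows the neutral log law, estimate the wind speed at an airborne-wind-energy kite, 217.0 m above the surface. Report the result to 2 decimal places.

43.30 kt

Log law: V ∝ ln(z/z₀). From the pair, with r = V₁/V₂ = 0.60809,
ln z₀ = (ln z₁ − r·ln z₂)/(1 − r) = (2.3979 − 0.60809×4.7005)/0.39191 = -1.1748 → z₀ = 0.3089 m
V₃ = V₁ · ln(z₃/z₀)/ln(z₁/z₀) = 23.6 × 6.5547/3.5727 = 43.2980 kt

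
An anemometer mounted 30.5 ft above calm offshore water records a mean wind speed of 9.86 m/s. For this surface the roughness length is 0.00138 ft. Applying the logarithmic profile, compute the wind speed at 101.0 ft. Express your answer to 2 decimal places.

11.04 m/s

Log law: V(z) ∝ ln(z/z₀), so V₂/V₁ = ln(z₂/z₀) / ln(z₁/z₀).
ln(101.0/0.00138) = 11.2008, ln(30.5/0.00138) = 10.0034
V₂ = 9.86 × 11.2008/10.0034 = 9.86 × 1.1197 = 11.0402 m/s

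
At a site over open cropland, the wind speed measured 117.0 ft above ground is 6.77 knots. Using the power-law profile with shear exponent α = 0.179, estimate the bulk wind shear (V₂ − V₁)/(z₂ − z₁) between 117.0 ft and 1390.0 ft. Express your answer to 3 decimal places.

Power law: V₂ = V₁ · (z₂/z₁)^α = 6.77 × (11.8803)^0.179 = 10.5435 knots
ΔV/Δz = (10.5435 − 6.77)/(1390.0 − 117.0) = 3.7735/1273.0000 = 0.00296 knots/ft

0.003 knots/ft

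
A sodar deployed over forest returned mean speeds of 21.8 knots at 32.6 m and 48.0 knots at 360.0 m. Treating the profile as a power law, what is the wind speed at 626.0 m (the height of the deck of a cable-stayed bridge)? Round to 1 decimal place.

57.6 knots

First find α: α = ln(V₂/V₁)/ln(z₂/z₁) = ln(48.0/21.8)/ln(360.0/32.6) = 0.78929/2.40179 = 0.3286
Extrapolate from 360.0 m to 626.0 m: V₃ = 48.0 × (626.0/360.0)^0.3286 = 48.0 × 1.1994 = 57.5706 knots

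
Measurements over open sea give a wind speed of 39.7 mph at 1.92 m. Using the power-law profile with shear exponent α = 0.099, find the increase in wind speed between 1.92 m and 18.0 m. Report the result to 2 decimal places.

Power law: V₂ = V₁ · (z₂/z₁)^α = 39.7 × (9.3750)^0.099 = 49.5468 mph
ΔV = 49.5468 − 39.7 = 9.8468 mph

9.85 mph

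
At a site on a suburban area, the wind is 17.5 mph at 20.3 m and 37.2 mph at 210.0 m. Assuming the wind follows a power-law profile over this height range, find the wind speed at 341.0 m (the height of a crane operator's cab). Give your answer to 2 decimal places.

First find α: α = ln(V₂/V₁)/ln(z₂/z₁) = ln(37.2/17.5)/ln(210.0/20.3) = 0.75411/2.33649 = 0.3228
Extrapolate from 210.0 m to 341.0 m: V₃ = 37.2 × (341.0/210.0)^0.3228 = 37.2 × 1.1694 = 43.5005 mph

43.50 mph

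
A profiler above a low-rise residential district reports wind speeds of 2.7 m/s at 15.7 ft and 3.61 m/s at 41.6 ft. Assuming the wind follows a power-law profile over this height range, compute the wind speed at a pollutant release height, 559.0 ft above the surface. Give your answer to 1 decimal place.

First find α: α = ln(V₂/V₁)/ln(z₂/z₁) = ln(3.61/2.7)/ln(41.6/15.7) = 0.29046/0.97444 = 0.2981
Extrapolate from 41.6 ft to 559.0 ft: V₃ = 3.61 × (559.0/41.6)^0.2981 = 3.61 × 2.1693 = 7.8312 m/s

7.8 m/s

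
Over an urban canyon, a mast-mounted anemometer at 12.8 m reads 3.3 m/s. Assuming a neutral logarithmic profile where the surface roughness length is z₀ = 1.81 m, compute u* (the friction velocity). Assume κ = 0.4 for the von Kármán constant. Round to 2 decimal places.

Log law: V(z) = (u*/κ) · ln(z/z₀) ⇒ u* = κ · V / ln(z/z₀)
u* = 0.4 × 3.3 / ln(12.8/1.81) = 0.4 × 3.3 / 1.9561
   = 1.3200 / 1.9561 = 0.6748 m/s

u* ≈ 0.67 m/s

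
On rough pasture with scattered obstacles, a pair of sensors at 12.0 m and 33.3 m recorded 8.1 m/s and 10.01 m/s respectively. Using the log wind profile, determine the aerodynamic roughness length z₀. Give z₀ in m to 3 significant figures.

Log law: V(z) ∝ ln(z/z₀). With r = V₁/V₂ = 8.1/10.01 = 0.80919,
r · ln(z₂/z₀) = ln(z₁/z₀) ⇒ ln z₀ = (ln z₁ − r·ln z₂)/(1 − r)
ln z₀ = (2.48491 − 0.80919×3.50556) / 0.19081 = -1.8435
z₀ = exp(-1.8435) = 0.1583 m

z₀ ≈ 0.158 m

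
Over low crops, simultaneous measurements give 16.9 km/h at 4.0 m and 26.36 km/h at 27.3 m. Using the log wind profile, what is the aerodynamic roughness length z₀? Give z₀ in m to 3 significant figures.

Log law: V(z) ∝ ln(z/z₀). With r = V₁/V₂ = 16.9/26.36 = 0.64112,
r · ln(z₂/z₀) = ln(z₁/z₀) ⇒ ln z₀ = (ln z₁ − r·ln z₂)/(1 − r)
ln z₀ = (1.38629 − 0.64112×3.30689) / 0.35888 = -2.0448
z₀ = exp(-2.0448) = 0.1294 m

z₀ ≈ 0.129 m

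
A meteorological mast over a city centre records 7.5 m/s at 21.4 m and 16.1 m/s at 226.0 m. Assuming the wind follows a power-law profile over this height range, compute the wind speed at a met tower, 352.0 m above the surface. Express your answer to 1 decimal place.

18.6 m/s

First find α: α = ln(V₂/V₁)/ln(z₂/z₁) = ln(16.1/7.5)/ln(226.0/21.4) = 0.76392/2.35714 = 0.3241
Extrapolate from 226.0 m to 352.0 m: V₃ = 16.1 × (352.0/226.0)^0.3241 = 16.1 × 1.1544 = 18.5862 m/s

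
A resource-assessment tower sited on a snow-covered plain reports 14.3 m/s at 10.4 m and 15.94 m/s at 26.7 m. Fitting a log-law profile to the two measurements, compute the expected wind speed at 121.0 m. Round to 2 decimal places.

Log law: V ∝ ln(z/z₀). From the pair, with r = V₁/V₂ = 0.89711,
ln z₀ = (ln z₁ − r·ln z₂)/(1 − r) = (2.3418 − 0.89711×3.2847)/0.10289 = -5.8795 → z₀ = 0.002796 m
V₃ = V₁ · ln(z₃/z₀)/ln(z₁/z₀) = 14.3 × 10.6752/8.2213 = 18.5684 m/s

18.57 m/s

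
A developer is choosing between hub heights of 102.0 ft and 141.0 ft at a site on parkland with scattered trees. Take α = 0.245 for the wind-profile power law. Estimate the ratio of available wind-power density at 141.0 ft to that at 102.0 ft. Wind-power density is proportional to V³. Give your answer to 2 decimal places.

Speed ratio: V_B/V_A = (z_B/z_A)^α = (141.0/102.0)^0.245 = (1.3824)^0.245 = 1.08256
Power-density ratio: P_B/P_A = (V_B/V_A)³ = (1.08256)³ = 1.26869

1.27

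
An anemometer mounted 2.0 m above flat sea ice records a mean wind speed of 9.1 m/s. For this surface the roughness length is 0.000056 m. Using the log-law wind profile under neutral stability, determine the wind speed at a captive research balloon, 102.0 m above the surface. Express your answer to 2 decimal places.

12.51 m/s

Log law: V(z) ∝ ln(z/z₀), so V₂/V₁ = ln(z₂/z₀) / ln(z₁/z₀).
ln(102.0/0.000056) = 14.4151, ln(2.0/0.000056) = 10.4833
V₂ = 9.1 × 14.4151/10.4833 = 9.1 × 1.3751 = 12.5130 m/s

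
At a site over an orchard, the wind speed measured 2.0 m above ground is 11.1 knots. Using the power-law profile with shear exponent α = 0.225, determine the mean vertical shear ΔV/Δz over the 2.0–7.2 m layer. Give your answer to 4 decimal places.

Power law: V₂ = V₁ · (z₂/z₁)^α = 11.1 × (3.6000)^0.225 = 14.8078 knots
ΔV/Δz = (14.8078 − 11.1)/(7.2 − 2.0) = 3.7078/5.2000 = 0.71304 knots/m

0.7130 knots/m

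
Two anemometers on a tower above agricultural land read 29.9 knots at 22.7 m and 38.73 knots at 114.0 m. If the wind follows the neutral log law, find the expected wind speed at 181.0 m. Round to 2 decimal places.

Log law: V ∝ ln(z/z₀). From the pair, with r = V₁/V₂ = 0.77201,
ln z₀ = (ln z₁ − r·ln z₂)/(1 − r) = (3.1224 − 0.77201×4.7362)/0.22799 = -2.3424 → z₀ = 0.09610 m
V₃ = V₁ · ln(z₃/z₀)/ln(z₁/z₀) = 29.9 × 7.5409/5.4647 = 41.2594 knots

41.26 knots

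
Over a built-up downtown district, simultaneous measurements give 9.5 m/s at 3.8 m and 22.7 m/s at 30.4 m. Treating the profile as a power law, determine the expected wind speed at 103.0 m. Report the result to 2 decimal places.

37.85 m/s

First find α: α = ln(V₂/V₁)/ln(z₂/z₁) = ln(22.7/9.5)/ln(30.4/3.8) = 0.87107/2.07944 = 0.4189
Extrapolate from 30.4 m to 103.0 m: V₃ = 22.7 × (103.0/30.4)^0.4189 = 22.7 × 1.6672 = 37.8466 m/s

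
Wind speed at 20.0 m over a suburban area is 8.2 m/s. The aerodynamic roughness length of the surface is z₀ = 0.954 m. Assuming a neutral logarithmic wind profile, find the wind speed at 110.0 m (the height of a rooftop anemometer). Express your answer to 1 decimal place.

Log law: V(z) ∝ ln(z/z₀), so V₂/V₁ = ln(z₂/z₀) / ln(z₁/z₀).
ln(110.0/0.954) = 4.7476, ln(20.0/0.954) = 3.0428
V₂ = 8.2 × 4.7476/3.0428 = 8.2 × 1.5603 = 12.7941 m/s

12.8 m/s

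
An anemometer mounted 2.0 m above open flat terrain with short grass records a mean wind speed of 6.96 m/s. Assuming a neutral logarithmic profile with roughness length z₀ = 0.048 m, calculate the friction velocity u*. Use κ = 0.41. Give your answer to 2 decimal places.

Log law: V(z) = (u*/κ) · ln(z/z₀) ⇒ u* = κ · V / ln(z/z₀)
u* = 0.41 × 6.96 / ln(2.0/0.048) = 0.41 × 6.96 / 3.7297
   = 2.8536 / 3.7297 = 0.7651 m/s

u* ≈ 0.77 m/s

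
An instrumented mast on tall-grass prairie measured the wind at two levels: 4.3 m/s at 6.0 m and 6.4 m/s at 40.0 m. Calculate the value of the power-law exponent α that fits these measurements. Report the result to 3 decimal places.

Power law: V₂/V₁ = (z₂/z₁)^α ⇒ α = ln(V₂/V₁) / ln(z₂/z₁)
α = ln(6.4/4.3) / ln(40.0/6.0) = ln(1.4884) / ln(6.6667)
  = 0.39768 / 1.89712 = 0.20962

α ≈ 0.210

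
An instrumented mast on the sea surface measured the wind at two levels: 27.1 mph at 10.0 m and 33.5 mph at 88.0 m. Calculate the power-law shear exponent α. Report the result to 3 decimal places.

α ≈ 0.097

Power law: V₂/V₁ = (z₂/z₁)^α ⇒ α = ln(V₂/V₁) / ln(z₂/z₁)
α = ln(33.5/27.1) / ln(88.0/10.0) = ln(1.2362) / ln(8.8000)
  = 0.21201 / 2.17475 = 0.09749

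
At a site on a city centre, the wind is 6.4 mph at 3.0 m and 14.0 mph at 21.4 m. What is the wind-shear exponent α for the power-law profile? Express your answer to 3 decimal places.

α ≈ 0.398

Power law: V₂/V₁ = (z₂/z₁)^α ⇒ α = ln(V₂/V₁) / ln(z₂/z₁)
α = ln(14.0/6.4) / ln(21.4/3.0) = ln(2.1875) / ln(7.1333)
  = 0.78276 / 1.96478 = 0.39840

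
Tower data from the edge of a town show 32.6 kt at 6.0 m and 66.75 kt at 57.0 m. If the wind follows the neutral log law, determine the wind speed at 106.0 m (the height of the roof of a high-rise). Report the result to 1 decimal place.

Log law: V ∝ ln(z/z₀). From the pair, with r = V₁/V₂ = 0.48839,
ln z₀ = (ln z₁ − r·ln z₂)/(1 − r) = (1.7918 − 0.48839×4.0431)/0.51161 = -0.3574 → z₀ = 0.6995 m
V₃ = V₁ · ln(z₃/z₀)/ln(z₁/z₀) = 32.6 × 5.0208/2.1491 = 76.1607 kt

76.2 kt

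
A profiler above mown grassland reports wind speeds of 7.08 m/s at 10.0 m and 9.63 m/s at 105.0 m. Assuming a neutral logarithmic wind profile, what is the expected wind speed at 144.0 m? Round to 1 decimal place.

10.0 m/s

Log law: V ∝ ln(z/z₀). From the pair, with r = V₁/V₂ = 0.73520,
ln z₀ = (ln z₁ − r·ln z₂)/(1 − r) = (2.3026 − 0.73520×4.6540)/0.26480 = -4.2259 → z₀ = 0.01461 m
V₃ = V₁ · ln(z₃/z₀)/ln(z₁/z₀) = 7.08 × 9.1958/6.5285 = 9.9725 m/s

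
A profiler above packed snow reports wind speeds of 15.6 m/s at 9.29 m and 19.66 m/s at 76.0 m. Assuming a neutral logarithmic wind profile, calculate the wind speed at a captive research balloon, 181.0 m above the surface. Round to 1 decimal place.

21.3 m/s

Log law: V ∝ ln(z/z₀). From the pair, with r = V₁/V₂ = 0.79349,
ln z₀ = (ln z₁ − r·ln z₂)/(1 − r) = (2.2289 − 0.79349×4.3307)/0.20651 = -5.8469 → z₀ = 0.002889 m
V₃ = V₁ · ln(z₃/z₀)/ln(z₁/z₀) = 15.6 × 11.0454/8.0759 = 21.3362 m/s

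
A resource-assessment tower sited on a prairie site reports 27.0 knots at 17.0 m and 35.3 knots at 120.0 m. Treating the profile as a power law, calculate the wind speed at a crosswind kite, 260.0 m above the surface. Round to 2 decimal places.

First find α: α = ln(V₂/V₁)/ln(z₂/z₁) = ln(35.3/27.0)/ln(120.0/17.0) = 0.26805/1.95428 = 0.1372
Extrapolate from 120.0 m to 260.0 m: V₃ = 35.3 × (260.0/120.0)^0.1372 = 35.3 × 1.1119 = 39.2493 knots

39.25 knots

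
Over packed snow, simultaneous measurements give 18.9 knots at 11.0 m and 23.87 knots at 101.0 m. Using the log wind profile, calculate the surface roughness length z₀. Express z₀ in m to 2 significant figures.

Log law: V(z) ∝ ln(z/z₀). With r = V₁/V₂ = 18.9/23.87 = 0.79179,
r · ln(z₂/z₀) = ln(z₁/z₀) ⇒ ln z₀ = (ln z₁ − r·ln z₂)/(1 − r)
ln z₀ = (2.39790 − 0.79179×4.61512) / 0.20821 = -6.0338
z₀ = exp(-6.0338) = 0.002396 m

z₀ ≈ 0.0024 m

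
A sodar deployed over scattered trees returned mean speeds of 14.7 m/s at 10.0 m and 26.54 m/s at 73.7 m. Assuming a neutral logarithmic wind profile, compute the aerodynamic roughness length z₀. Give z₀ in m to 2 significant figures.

z₀ ≈ 0.84 m

Log law: V(z) ∝ ln(z/z₀). With r = V₁/V₂ = 14.7/26.54 = 0.55388,
r · ln(z₂/z₀) = ln(z₁/z₀) ⇒ ln z₀ = (ln z₁ − r·ln z₂)/(1 − r)
ln z₀ = (2.30259 − 0.55388×4.30000) / 0.44612 = -0.1773
z₀ = exp(-0.1773) = 0.8375 m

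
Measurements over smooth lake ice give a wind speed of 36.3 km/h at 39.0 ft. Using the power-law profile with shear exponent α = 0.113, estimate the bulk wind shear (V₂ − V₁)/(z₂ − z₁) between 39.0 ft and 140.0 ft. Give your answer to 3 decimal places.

0.056 km/h/ft

Power law: V₂ = V₁ · (z₂/z₁)^α = 36.3 × (3.5897)^0.113 = 41.9400 km/h
ΔV/Δz = (41.9400 − 36.3)/(140.0 − 39.0) = 5.6400/101.0000 = 0.05584 km/h/ft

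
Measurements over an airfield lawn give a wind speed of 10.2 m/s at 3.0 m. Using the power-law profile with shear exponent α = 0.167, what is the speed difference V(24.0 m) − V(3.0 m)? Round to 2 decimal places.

Power law: V₂ = V₁ · (z₂/z₁)^α = 10.2 × (8.0000)^0.167 = 14.4350 m/s
ΔV = 14.4350 − 10.2 = 4.2350 m/s

4.23 m/s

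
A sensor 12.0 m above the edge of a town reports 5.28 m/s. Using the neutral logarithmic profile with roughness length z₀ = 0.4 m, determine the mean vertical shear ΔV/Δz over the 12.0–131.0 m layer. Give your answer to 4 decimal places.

Log law: V₂ = V₁ · ln(z₂/z₀)/ln(z₁/z₀) = 5.28 × 5.7915/3.4012 = 8.9907 m/s
ΔV/Δz = (8.9907 − 5.28)/(131.0 − 12.0) = 3.7107/119.0000 = 0.03118 m/s/m

0.0312 m/s/m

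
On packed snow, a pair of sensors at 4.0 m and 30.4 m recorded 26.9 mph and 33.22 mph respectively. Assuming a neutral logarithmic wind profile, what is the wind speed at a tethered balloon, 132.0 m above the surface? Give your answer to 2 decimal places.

Log law: V ∝ ln(z/z₀). From the pair, with r = V₁/V₂ = 0.80975,
ln z₀ = (ln z₁ − r·ln z₂)/(1 − r) = (1.3863 − 0.80975×3.4144)/0.19025 = -7.2462 → z₀ = 0.0007129 m
V₃ = V₁ · ln(z₃/z₀)/ln(z₁/z₀) = 26.9 × 12.1290/8.6325 = 37.7956 mph

37.80 mph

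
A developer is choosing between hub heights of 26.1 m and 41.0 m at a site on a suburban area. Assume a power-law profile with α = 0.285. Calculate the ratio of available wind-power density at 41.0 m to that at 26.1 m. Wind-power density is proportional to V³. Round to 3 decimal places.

Speed ratio: V_B/V_A = (z_B/z_A)^α = (41.0/26.1)^0.285 = (1.5709)^0.285 = 1.13737
Power-density ratio: P_B/P_A = (V_B/V_A)³ = (1.13737)³ = 1.47130

1.471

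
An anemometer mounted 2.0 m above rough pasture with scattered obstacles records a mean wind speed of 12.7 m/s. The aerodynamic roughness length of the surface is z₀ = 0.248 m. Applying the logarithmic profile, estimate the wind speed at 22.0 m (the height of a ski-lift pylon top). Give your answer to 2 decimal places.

27.29 m/s

Log law: V(z) ∝ ln(z/z₀), so V₂/V₁ = ln(z₂/z₀) / ln(z₁/z₀).
ln(22.0/0.248) = 4.4854, ln(2.0/0.248) = 2.0875
V₂ = 12.7 × 4.4854/2.0875 = 12.7 × 2.1487 = 27.2886 m/s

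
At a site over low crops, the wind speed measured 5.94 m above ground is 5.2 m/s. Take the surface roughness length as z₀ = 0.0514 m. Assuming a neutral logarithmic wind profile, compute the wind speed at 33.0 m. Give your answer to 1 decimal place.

Log law: V(z) ∝ ln(z/z₀), so V₂/V₁ = ln(z₂/z₀) / ln(z₁/z₀).
ln(33.0/0.0514) = 6.4646, ln(5.94/0.0514) = 4.7498
V₂ = 5.2 × 6.4646/4.7498 = 5.2 × 1.3610 = 7.0773 m/s

7.1 m/s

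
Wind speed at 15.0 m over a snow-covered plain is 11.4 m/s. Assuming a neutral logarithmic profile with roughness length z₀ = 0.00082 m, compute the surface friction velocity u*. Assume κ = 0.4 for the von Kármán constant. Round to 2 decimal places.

u* ≈ 0.46 m/s

Log law: V(z) = (u*/κ) · ln(z/z₀) ⇒ u* = κ · V / ln(z/z₀)
u* = 0.4 × 11.4 / ln(15.0/0.00082) = 0.4 × 11.4 / 9.8143
   = 4.5600 / 9.8143 = 0.4646 m/s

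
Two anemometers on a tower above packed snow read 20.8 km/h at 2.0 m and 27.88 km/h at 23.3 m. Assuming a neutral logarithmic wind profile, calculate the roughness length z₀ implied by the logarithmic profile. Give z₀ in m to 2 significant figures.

z₀ ≈ 0.0015 m

Log law: V(z) ∝ ln(z/z₀). With r = V₁/V₂ = 20.8/27.88 = 0.74605,
r · ln(z₂/z₀) = ln(z₁/z₀) ⇒ ln z₀ = (ln z₁ − r·ln z₂)/(1 − r)
ln z₀ = (0.69315 − 0.74605×3.14845) / 0.25395 = -6.5202
z₀ = exp(-6.5202) = 0.001473 m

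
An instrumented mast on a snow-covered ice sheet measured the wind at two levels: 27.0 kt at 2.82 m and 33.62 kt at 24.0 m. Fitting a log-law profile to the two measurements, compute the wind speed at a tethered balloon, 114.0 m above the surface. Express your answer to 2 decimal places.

38.44 kt

Log law: V ∝ ln(z/z₀). From the pair, with r = V₁/V₂ = 0.80309,
ln z₀ = (ln z₁ − r·ln z₂)/(1 − r) = (1.0367 − 0.80309×3.1781)/0.19691 = -7.6967 → z₀ = 0.0004543 m
V₃ = V₁ · ln(z₃/z₀)/ln(z₁/z₀) = 27.0 × 12.4329/8.7335 = 38.4371 kt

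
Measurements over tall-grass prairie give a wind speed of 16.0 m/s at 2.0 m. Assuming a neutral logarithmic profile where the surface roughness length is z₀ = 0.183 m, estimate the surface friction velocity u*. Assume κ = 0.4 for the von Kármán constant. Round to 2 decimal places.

u* ≈ 2.68 m/s

Log law: V(z) = (u*/κ) · ln(z/z₀) ⇒ u* = κ · V / ln(z/z₀)
u* = 0.4 × 16.0 / ln(2.0/0.183) = 0.4 × 16.0 / 2.3914
   = 6.4000 / 2.3914 = 2.6762 m/s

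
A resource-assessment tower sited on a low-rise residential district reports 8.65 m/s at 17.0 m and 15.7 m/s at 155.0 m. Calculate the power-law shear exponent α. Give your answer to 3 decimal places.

α ≈ 0.270

Power law: V₂/V₁ = (z₂/z₁)^α ⇒ α = ln(V₂/V₁) / ln(z₂/z₁)
α = ln(15.7/8.65) / ln(155.0/17.0) = ln(1.8150) / ln(9.1176)
  = 0.59610 / 2.21021 = 0.26970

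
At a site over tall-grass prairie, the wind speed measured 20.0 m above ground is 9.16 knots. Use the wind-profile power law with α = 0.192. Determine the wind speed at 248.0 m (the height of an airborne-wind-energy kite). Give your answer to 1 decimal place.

14.9 knots

Power-law profile: V₂ = V₁ · (z₂/z₁)^α
V₂ = 9.16 × (248.0/20.0)^0.192 = 9.16 × (12.4000)^0.192
    = 9.16 × 1.6216 = 14.8536 knots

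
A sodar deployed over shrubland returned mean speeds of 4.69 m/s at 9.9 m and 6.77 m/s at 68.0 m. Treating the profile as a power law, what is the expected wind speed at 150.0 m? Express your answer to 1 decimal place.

First find α: α = ln(V₂/V₁)/ln(z₂/z₁) = ln(6.77/4.69)/ln(68.0/9.9) = 0.36707/1.92697 = 0.1905
Extrapolate from 68.0 m to 150.0 m: V₃ = 6.77 × (150.0/68.0)^0.1905 = 6.77 × 1.1626 = 7.8711 m/s

7.9 m/s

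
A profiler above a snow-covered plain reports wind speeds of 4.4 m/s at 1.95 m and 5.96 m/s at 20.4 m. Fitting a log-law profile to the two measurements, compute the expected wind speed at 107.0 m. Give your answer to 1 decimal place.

7.1 m/s

Log law: V ∝ ln(z/z₀). From the pair, with r = V₁/V₂ = 0.73826,
ln z₀ = (ln z₁ − r·ln z₂)/(1 − r) = (0.6678 − 0.73826×3.0155)/0.26174 = -5.9539 → z₀ = 0.002596 m
V₃ = V₁ · ln(z₃/z₀)/ln(z₁/z₀) = 4.4 × 10.6267/6.6217 = 7.0612 m/s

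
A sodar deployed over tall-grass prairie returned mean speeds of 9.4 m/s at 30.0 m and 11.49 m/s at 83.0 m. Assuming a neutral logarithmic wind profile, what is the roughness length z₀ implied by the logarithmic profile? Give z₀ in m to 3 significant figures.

z₀ ≈ 0.309 m

Log law: V(z) ∝ ln(z/z₀). With r = V₁/V₂ = 9.4/11.49 = 0.81810,
r · ln(z₂/z₀) = ln(z₁/z₀) ⇒ ln z₀ = (ln z₁ − r·ln z₂)/(1 − r)
ln z₀ = (3.40120 − 0.81810×4.41884) / 0.18190 = -1.1758
z₀ = exp(-1.1758) = 0.3086 m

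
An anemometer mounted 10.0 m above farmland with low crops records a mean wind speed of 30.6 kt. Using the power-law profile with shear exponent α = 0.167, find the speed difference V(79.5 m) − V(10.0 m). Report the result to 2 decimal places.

Power law: V₂ = V₁ · (z₂/z₁)^α = 30.6 × (7.9500)^0.167 = 43.2596 kt
ΔV = 43.2596 − 30.6 = 12.6596 kt

12.66 kt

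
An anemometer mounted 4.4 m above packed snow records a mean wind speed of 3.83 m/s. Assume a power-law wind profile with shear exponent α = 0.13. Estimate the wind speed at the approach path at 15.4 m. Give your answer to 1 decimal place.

Power-law profile: V₂ = V₁ · (z₂/z₁)^α
V₂ = 3.83 × (15.4/4.4)^0.13 = 3.83 × (3.5000)^0.13
    = 3.83 × 1.1769 = 4.5074 m/s

4.5 m/s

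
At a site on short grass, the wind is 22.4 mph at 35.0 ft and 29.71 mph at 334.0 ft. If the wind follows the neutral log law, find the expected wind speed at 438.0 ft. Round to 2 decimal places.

30.59 mph

Log law: V ∝ ln(z/z₀). From the pair, with r = V₁/V₂ = 0.75395,
ln z₀ = (ln z₁ − r·ln z₂)/(1 − r) = (3.5553 − 0.75395×5.8111)/0.24605 = -3.3571 → z₀ = 0.03484 ft
V₃ = V₁ · ln(z₃/z₀)/ln(z₁/z₀) = 22.4 × 9.4393/6.9124 = 30.5884 mph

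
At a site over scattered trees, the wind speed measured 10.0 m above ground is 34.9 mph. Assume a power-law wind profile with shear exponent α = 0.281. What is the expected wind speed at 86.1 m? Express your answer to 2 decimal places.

63.91 mph

Power-law profile: V₂ = V₁ · (z₂/z₁)^α
V₂ = 34.9 × (86.1/10.0)^0.281 = 34.9 × (8.6100)^0.281
    = 34.9 × 1.8312 = 63.9089 mph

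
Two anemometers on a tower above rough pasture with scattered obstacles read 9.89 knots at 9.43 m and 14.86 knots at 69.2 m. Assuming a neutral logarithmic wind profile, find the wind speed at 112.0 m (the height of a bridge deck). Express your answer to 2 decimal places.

Log law: V ∝ ln(z/z₀). From the pair, with r = V₁/V₂ = 0.66555,
ln z₀ = (ln z₁ − r·ln z₂)/(1 − r) = (2.2439 − 0.66555×4.2370)/0.33445 = -1.7223 → z₀ = 0.1787 m
V₃ = V₁ · ln(z₃/z₀)/ln(z₁/z₀) = 9.89 × 6.4408/3.9662 = 16.0607 knots

16.06 knots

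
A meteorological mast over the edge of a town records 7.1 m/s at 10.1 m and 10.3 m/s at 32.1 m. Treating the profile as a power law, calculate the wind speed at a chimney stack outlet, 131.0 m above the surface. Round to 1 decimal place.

First find α: α = ln(V₂/V₁)/ln(z₂/z₁) = ln(10.3/7.1)/ln(32.1/10.1) = 0.37205/1.15632 = 0.3218
Extrapolate from 32.1 m to 131.0 m: V₃ = 10.3 × (131.0/32.1)^0.3218 = 10.3 × 1.5722 = 16.1940 m/s

16.2 m/s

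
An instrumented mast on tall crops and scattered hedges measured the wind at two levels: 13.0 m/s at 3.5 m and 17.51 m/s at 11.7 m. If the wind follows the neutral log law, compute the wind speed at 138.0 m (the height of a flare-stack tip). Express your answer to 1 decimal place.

Log law: V ∝ ln(z/z₀). From the pair, with r = V₁/V₂ = 0.74243,
ln z₀ = (ln z₁ − r·ln z₂)/(1 − r) = (1.2528 − 0.74243×2.4596)/0.25757 = -2.2259 → z₀ = 0.1080 m
V₃ = V₁ · ln(z₃/z₀)/ln(z₁/z₀) = 13.0 × 7.1531/3.4787 = 26.7319 m/s

26.7 m/s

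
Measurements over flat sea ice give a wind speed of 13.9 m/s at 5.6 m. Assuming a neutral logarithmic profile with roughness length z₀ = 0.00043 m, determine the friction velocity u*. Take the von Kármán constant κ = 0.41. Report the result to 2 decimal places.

Log law: V(z) = (u*/κ) · ln(z/z₀) ⇒ u* = κ · V / ln(z/z₀)
u* = 0.41 × 13.9 / ln(5.6/0.00043) = 0.41 × 13.9 / 9.4745
   = 5.6990 / 9.4745 = 0.6015 m/s

u* ≈ 0.60 m/s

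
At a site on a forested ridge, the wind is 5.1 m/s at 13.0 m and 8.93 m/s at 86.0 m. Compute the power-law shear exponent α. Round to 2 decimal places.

Power law: V₂/V₁ = (z₂/z₁)^α ⇒ α = ln(V₂/V₁) / ln(z₂/z₁)
α = ln(8.93/5.1) / ln(86.0/13.0) = ln(1.7510) / ln(6.6154)
  = 0.56018 / 1.88940 = 0.29648

α ≈ 0.30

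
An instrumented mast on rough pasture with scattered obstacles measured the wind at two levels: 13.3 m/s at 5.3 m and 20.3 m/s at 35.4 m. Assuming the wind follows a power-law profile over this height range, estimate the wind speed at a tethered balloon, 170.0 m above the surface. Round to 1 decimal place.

First find α: α = ln(V₂/V₁)/ln(z₂/z₁) = ln(20.3/13.3)/ln(35.4/5.3) = 0.42286/1.89900 = 0.2227
Extrapolate from 35.4 m to 170.0 m: V₃ = 20.3 × (170.0/35.4)^0.2227 = 20.3 × 1.4182 = 28.7896 m/s

28.8 m/s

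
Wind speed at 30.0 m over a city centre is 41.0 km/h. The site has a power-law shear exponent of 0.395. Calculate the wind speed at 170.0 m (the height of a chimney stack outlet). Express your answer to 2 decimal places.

Power-law profile: V₂ = V₁ · (z₂/z₁)^α
V₂ = 41.0 × (170.0/30.0)^0.395 = 41.0 × (5.6667)^0.395
    = 41.0 × 1.9841 = 81.3483 km/h

81.35 km/h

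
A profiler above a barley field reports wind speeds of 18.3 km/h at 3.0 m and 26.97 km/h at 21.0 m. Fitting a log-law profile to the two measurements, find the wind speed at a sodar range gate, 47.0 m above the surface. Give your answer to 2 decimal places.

Log law: V ∝ ln(z/z₀). From the pair, with r = V₁/V₂ = 0.67853,
ln z₀ = (ln z₁ − r·ln z₂)/(1 − r) = (1.0986 − 0.67853×3.0445)/0.32147 = -3.0087 → z₀ = 0.04936 m
V₃ = V₁ · ln(z₃/z₀)/ln(z₁/z₀) = 18.3 × 6.8588/4.1073 = 30.5595 km/h

30.56 km/h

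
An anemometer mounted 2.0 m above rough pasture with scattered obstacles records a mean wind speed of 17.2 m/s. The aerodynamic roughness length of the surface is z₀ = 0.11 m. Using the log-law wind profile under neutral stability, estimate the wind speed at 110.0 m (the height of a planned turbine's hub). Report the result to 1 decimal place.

Log law: V(z) ∝ ln(z/z₀), so V₂/V₁ = ln(z₂/z₀) / ln(z₁/z₀).
ln(110.0/0.11) = 6.9078, ln(2.0/0.11) = 2.9004
V₂ = 17.2 × 6.9078/2.9004 = 17.2 × 2.3816 = 40.9642 m/s

41.0 m/s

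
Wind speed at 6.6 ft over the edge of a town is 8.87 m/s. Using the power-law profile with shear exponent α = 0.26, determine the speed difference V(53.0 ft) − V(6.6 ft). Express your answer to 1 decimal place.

6.4 m/s

Power law: V₂ = V₁ · (z₂/z₁)^α = 8.87 × (8.0303)^0.26 = 15.2459 m/s
ΔV = 15.2459 − 8.87 = 6.3759 m/s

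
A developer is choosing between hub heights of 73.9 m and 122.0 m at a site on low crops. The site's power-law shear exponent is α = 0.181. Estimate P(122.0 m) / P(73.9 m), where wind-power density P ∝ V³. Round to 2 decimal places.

Speed ratio: V_B/V_A = (z_B/z_A)^α = (122.0/73.9)^0.181 = (1.6509)^0.181 = 1.09498
Power-density ratio: P_B/P_A = (V_B/V_A)³ = (1.09498)³ = 1.31286

1.31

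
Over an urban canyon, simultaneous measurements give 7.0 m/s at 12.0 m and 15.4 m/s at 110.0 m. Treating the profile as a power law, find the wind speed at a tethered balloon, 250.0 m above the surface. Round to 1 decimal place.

20.6 m/s

First find α: α = ln(V₂/V₁)/ln(z₂/z₁) = ln(15.4/7.0)/ln(110.0/12.0) = 0.78846/2.21557 = 0.3559
Extrapolate from 110.0 m to 250.0 m: V₃ = 15.4 × (250.0/110.0)^0.3559 = 15.4 × 1.3393 = 20.6255 m/s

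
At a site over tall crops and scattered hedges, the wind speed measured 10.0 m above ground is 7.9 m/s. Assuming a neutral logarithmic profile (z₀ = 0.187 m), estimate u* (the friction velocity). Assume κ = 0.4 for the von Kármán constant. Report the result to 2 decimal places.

Log law: V(z) = (u*/κ) · ln(z/z₀) ⇒ u* = κ · V / ln(z/z₀)
u* = 0.4 × 7.9 / ln(10.0/0.187) = 0.4 × 7.9 / 3.9792
   = 3.1600 / 3.9792 = 0.7941 m/s

u* ≈ 0.79 m/s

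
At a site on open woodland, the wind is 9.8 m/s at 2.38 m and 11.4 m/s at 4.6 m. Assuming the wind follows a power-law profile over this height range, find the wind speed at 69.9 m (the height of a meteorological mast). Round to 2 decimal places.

First find α: α = ln(V₂/V₁)/ln(z₂/z₁) = ln(11.4/9.8)/ln(4.6/2.38) = 0.15123/0.65896 = 0.2295
Extrapolate from 4.6 m to 69.9 m: V₃ = 11.4 × (69.9/4.6)^0.2295 = 11.4 × 1.8673 = 21.2868 m/s

21.29 m/s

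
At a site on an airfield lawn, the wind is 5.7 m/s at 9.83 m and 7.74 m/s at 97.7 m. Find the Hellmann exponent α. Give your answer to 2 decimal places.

Power law: V₂/V₁ = (z₂/z₁)^α ⇒ α = ln(V₂/V₁) / ln(z₂/z₁)
α = ln(7.74/5.7) / ln(97.7/9.83) = ln(1.3579) / ln(9.9390)
  = 0.30594 / 2.29646 = 0.13322

α ≈ 0.13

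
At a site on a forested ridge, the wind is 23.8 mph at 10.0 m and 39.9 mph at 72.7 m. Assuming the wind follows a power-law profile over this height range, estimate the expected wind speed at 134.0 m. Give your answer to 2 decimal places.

First find α: α = ln(V₂/V₁)/ln(z₂/z₁) = ln(39.9/23.8)/ln(72.7/10.0) = 0.51669/1.98376 = 0.2605
Extrapolate from 72.7 m to 134.0 m: V₃ = 39.9 × (134.0/72.7)^0.2605 = 39.9 × 1.1727 = 46.7890 mph

46.79 mph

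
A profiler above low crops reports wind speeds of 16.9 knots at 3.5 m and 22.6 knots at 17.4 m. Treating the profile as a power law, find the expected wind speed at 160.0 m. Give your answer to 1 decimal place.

33.8 knots

First find α: α = ln(V₂/V₁)/ln(z₂/z₁) = ln(22.6/16.9)/ln(17.4/3.5) = 0.29064/1.60371 = 0.1812
Extrapolate from 17.4 m to 160.0 m: V₃ = 22.6 × (160.0/17.4)^0.1812 = 22.6 × 1.4949 = 33.7858 knots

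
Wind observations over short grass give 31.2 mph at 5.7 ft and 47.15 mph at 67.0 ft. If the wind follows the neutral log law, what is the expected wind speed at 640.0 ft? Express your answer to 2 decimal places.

Log law: V ∝ ln(z/z₀). From the pair, with r = V₁/V₂ = 0.66172,
ln z₀ = (ln z₁ − r·ln z₂)/(1 − r) = (1.7405 − 0.66172×4.2047)/0.33828 = -3.0798 → z₀ = 0.04597 ft
V₃ = V₁ · ln(z₃/z₀)/ln(z₁/z₀) = 31.2 × 9.5413/4.8203 = 61.7572 mph

61.76 mph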